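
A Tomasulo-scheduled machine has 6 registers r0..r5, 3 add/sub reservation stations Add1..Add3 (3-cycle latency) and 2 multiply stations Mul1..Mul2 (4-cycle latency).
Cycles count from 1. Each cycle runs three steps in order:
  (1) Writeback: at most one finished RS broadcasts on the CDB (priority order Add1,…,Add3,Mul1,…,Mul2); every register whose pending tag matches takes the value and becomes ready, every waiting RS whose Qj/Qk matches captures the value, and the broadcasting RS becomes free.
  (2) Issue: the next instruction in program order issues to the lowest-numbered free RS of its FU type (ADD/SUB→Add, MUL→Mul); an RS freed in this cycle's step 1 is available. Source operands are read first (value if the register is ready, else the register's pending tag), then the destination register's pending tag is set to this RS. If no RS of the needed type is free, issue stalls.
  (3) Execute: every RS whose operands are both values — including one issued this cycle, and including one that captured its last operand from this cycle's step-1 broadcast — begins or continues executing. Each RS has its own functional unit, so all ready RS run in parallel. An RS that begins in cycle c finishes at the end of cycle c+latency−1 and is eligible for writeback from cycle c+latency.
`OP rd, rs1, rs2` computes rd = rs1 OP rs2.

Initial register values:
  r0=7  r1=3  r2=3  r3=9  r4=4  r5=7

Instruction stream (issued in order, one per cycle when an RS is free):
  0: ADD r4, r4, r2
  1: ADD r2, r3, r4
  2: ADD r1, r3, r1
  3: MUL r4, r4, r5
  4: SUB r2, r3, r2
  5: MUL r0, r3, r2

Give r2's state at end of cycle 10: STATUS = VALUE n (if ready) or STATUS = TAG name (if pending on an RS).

STATUS = VALUE -7

cycle 1: issue ADD r4<-Add1 // r0:7,r1:3,r2:3,r3:9,r4:Add1,r5:7
cycle 2: issue ADD r2<-Add2 // r0:7,r1:3,r2:Add2,r3:9,r4:Add1,r5:7
cycle 3: issue ADD r1<-Add3 // r0:7,r1:Add3,r2:Add2,r3:9,r4:Add1,r5:7
cycle 4: CDB Add1=7; issue MUL r4<-Mul1 // r0:7,r1:Add3,r2:Add2,r3:9,r4:Mul1,r5:7
cycle 5: issue SUB r2<-Add1 // r0:7,r1:Add3,r2:Add1,r3:9,r4:Mul1,r5:7
cycle 6: CDB Add3=12; issue MUL r0<-Mul2 // r0:Mul2,r1:12,r2:Add1,r3:9,r4:Mul1,r5:7
cycle 7: CDB Add2=16 // r0:Mul2,r1:12,r2:Add1,r3:9,r4:Mul1,r5:7
cycle 8: CDB Mul1=49 // r0:Mul2,r1:12,r2:Add1,r3:9,r4:49,r5:7
cycle 9: - // r0:Mul2,r1:12,r2:Add1,r3:9,r4:49,r5:7
cycle 10: CDB Add1=-7 // r0:Mul2,r1:12,r2:-7,r3:9,r4:49,r5:7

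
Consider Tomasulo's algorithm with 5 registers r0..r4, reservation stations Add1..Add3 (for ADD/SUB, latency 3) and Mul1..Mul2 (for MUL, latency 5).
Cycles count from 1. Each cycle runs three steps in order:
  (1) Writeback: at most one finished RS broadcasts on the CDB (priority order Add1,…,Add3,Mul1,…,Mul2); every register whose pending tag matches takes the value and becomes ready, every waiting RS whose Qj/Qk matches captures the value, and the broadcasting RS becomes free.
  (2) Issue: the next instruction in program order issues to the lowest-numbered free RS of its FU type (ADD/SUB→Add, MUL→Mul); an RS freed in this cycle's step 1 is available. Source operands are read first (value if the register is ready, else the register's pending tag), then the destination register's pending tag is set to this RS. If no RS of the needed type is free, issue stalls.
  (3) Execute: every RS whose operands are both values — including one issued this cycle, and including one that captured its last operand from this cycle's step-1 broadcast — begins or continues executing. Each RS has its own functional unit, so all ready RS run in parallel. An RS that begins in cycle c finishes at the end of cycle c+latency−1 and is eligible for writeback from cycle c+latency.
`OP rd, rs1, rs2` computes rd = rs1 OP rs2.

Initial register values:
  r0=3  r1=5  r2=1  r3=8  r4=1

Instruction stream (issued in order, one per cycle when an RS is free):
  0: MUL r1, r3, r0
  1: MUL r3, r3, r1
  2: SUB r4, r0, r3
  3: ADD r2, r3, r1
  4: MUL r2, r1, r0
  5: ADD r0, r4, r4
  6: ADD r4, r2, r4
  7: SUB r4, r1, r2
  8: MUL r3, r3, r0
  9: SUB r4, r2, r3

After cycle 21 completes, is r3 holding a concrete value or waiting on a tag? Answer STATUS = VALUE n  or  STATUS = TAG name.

STATUS = TAG Mul1

c1: issue MUL r1<-Mul1 | r0:3,r1:Mul1,r2:1,r3:8,r4:1
c2: issue MUL r3<-Mul2 | r0:3,r1:Mul1,r2:1,r3:Mul2,r4:1
c3: issue SUB r4<-Add1 | r0:3,r1:Mul1,r2:1,r3:Mul2,r4:Add1
c4: issue ADD r2<-Add2 | r0:3,r1:Mul1,r2:Add2,r3:Mul2,r4:Add1
c5: stall | r0:3,r1:Mul1,r2:Add2,r3:Mul2,r4:Add1
c6: CDB Mul1=24; issue MUL r2<-Mul1 | r0:3,r1:24,r2:Mul1,r3:Mul2,r4:Add1
c7: issue ADD r0<-Add3 | r0:Add3,r1:24,r2:Mul1,r3:Mul2,r4:Add1
c8: stall | r0:Add3,r1:24,r2:Mul1,r3:Mul2,r4:Add1
c9: stall | r0:Add3,r1:24,r2:Mul1,r3:Mul2,r4:Add1
c10: stall | r0:Add3,r1:24,r2:Mul1,r3:Mul2,r4:Add1
c11: CDB Mul1=72; stall | r0:Add3,r1:24,r2:72,r3:Mul2,r4:Add1
c12: CDB Mul2=192; stall | r0:Add3,r1:24,r2:72,r3:192,r4:Add1
c13: stall | r0:Add3,r1:24,r2:72,r3:192,r4:Add1
c14: stall | r0:Add3,r1:24,r2:72,r3:192,r4:Add1
c15: CDB Add1=-189; issue ADD r4<-Add1 | r0:Add3,r1:24,r2:72,r3:192,r4:Add1
c16: CDB Add2=216; issue SUB r4<-Add2 | r0:Add3,r1:24,r2:72,r3:192,r4:Add2
c17: issue MUL r3<-Mul1 | r0:Add3,r1:24,r2:72,r3:Mul1,r4:Add2
c18: CDB Add1=-117; issue SUB r4<-Add1 | r0:Add3,r1:24,r2:72,r3:Mul1,r4:Add1
c19: CDB Add2=-48 | r0:Add3,r1:24,r2:72,r3:Mul1,r4:Add1
c20: CDB Add3=-378 | r0:-378,r1:24,r2:72,r3:Mul1,r4:Add1
c21: - | r0:-378,r1:24,r2:72,r3:Mul1,r4:Add1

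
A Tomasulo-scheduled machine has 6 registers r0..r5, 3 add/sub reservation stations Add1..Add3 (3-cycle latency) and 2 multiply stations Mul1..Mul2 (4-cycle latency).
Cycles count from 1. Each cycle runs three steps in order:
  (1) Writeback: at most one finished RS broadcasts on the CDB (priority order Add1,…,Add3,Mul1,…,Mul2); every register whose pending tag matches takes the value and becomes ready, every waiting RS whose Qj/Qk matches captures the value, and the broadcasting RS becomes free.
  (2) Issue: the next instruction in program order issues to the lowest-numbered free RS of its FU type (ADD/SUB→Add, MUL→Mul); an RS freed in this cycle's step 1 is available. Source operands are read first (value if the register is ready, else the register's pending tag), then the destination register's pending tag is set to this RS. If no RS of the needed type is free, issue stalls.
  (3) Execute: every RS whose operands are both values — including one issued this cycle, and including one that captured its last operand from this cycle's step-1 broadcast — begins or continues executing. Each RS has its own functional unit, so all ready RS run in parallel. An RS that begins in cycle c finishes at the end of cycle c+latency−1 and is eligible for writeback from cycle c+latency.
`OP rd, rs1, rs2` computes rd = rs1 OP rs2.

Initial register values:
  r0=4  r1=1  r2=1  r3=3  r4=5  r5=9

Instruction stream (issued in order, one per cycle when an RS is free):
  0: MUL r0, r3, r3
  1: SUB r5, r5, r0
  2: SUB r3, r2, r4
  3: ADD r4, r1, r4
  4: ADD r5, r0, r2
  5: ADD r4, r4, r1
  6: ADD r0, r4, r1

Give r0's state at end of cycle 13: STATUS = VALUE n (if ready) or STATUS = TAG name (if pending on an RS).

c1: issue MUL r0<-Mul1 | r0:Mul1,r1:1,r2:1,r3:3,r4:5,r5:9
c2: issue SUB r5<-Add1 | r0:Mul1,r1:1,r2:1,r3:3,r4:5,r5:Add1
c3: issue SUB r3<-Add2 | r0:Mul1,r1:1,r2:1,r3:Add2,r4:5,r5:Add1
c4: issue ADD r4<-Add3 | r0:Mul1,r1:1,r2:1,r3:Add2,r4:Add3,r5:Add1
c5: CDB Mul1=9; stall | r0:9,r1:1,r2:1,r3:Add2,r4:Add3,r5:Add1
c6: CDB Add2=-4; issue ADD r5<-Add2 | r0:9,r1:1,r2:1,r3:-4,r4:Add3,r5:Add2
c7: CDB Add3=6; issue ADD r4<-Add3 | r0:9,r1:1,r2:1,r3:-4,r4:Add3,r5:Add2
c8: CDB Add1=0; issue ADD r0<-Add1 | r0:Add1,r1:1,r2:1,r3:-4,r4:Add3,r5:Add2
c9: CDB Add2=10 | r0:Add1,r1:1,r2:1,r3:-4,r4:Add3,r5:10
c10: CDB Add3=7 | r0:Add1,r1:1,r2:1,r3:-4,r4:7,r5:10
c11: - | r0:Add1,r1:1,r2:1,r3:-4,r4:7,r5:10
c12: - | r0:Add1,r1:1,r2:1,r3:-4,r4:7,r5:10
c13: CDB Add1=8 | r0:8,r1:1,r2:1,r3:-4,r4:7,r5:10

STATUS = VALUE 8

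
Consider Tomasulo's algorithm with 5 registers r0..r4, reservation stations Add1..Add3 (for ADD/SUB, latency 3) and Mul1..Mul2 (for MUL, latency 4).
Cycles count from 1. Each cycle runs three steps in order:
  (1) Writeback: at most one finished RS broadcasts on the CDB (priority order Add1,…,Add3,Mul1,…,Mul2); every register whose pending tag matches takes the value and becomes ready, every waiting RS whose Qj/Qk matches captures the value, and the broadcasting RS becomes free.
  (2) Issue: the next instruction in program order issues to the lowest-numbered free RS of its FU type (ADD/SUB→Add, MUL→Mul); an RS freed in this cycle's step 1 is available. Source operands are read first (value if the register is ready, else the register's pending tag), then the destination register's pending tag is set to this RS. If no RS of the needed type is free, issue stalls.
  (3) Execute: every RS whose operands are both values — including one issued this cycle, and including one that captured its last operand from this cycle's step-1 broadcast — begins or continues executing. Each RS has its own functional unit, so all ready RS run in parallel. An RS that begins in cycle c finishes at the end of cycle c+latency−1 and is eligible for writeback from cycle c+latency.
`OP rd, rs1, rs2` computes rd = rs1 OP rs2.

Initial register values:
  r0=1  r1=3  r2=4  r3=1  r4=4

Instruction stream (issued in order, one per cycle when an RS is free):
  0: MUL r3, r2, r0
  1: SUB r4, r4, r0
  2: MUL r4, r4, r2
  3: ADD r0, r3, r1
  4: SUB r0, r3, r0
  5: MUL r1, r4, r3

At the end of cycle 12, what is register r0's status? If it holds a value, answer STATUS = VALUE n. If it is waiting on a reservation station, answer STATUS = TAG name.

cycle 1: issue MUL r3<-Mul1 // r0:1,r1:3,r2:4,r3:Mul1,r4:4
cycle 2: issue SUB r4<-Add1 // r0:1,r1:3,r2:4,r3:Mul1,r4:Add1
cycle 3: issue MUL r4<-Mul2 // r0:1,r1:3,r2:4,r3:Mul1,r4:Mul2
cycle 4: issue ADD r0<-Add2 // r0:Add2,r1:3,r2:4,r3:Mul1,r4:Mul2
cycle 5: CDB Add1=3; issue SUB r0<-Add1 // r0:Add1,r1:3,r2:4,r3:Mul1,r4:Mul2
cycle 6: CDB Mul1=4; issue MUL r1<-Mul1 // r0:Add1,r1:Mul1,r2:4,r3:4,r4:Mul2
cycle 7: - // r0:Add1,r1:Mul1,r2:4,r3:4,r4:Mul2
cycle 8: - // r0:Add1,r1:Mul1,r2:4,r3:4,r4:Mul2
cycle 9: CDB Add2=7 // r0:Add1,r1:Mul1,r2:4,r3:4,r4:Mul2
cycle 10: CDB Mul2=12 // r0:Add1,r1:Mul1,r2:4,r3:4,r4:12
cycle 11: - // r0:Add1,r1:Mul1,r2:4,r3:4,r4:12
cycle 12: CDB Add1=-3 // r0:-3,r1:Mul1,r2:4,r3:4,r4:12

STATUS = VALUE -3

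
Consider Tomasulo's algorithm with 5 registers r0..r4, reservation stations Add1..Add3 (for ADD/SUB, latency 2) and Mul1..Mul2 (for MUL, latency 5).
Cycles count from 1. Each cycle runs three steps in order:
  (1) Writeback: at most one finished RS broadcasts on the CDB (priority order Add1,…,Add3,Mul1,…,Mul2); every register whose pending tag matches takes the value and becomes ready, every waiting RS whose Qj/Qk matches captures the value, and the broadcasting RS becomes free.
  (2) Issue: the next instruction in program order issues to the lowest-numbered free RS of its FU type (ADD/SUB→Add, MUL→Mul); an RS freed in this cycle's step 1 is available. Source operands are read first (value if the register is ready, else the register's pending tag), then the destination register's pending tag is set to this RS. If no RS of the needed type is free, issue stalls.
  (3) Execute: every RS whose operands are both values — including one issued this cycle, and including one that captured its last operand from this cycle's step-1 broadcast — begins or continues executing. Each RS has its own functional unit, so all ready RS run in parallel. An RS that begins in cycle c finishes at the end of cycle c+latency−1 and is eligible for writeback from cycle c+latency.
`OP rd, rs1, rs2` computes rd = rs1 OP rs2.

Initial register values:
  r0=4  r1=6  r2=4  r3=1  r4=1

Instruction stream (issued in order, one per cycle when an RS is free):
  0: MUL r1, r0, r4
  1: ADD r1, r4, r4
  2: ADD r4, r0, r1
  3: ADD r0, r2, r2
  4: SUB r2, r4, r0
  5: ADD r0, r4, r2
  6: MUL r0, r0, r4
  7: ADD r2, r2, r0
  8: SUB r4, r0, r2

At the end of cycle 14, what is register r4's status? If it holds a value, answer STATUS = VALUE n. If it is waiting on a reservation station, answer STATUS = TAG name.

c1: issue MUL r1<-Mul1 | r0:4,r1:Mul1,r2:4,r3:1,r4:1
c2: issue ADD r1<-Add1 | r0:4,r1:Add1,r2:4,r3:1,r4:1
c3: issue ADD r4<-Add2 | r0:4,r1:Add1,r2:4,r3:1,r4:Add2
c4: CDB Add1=2; issue ADD r0<-Add1 | r0:Add1,r1:2,r2:4,r3:1,r4:Add2
c5: issue SUB r2<-Add3 | r0:Add1,r1:2,r2:Add3,r3:1,r4:Add2
c6: CDB Add1=8; issue ADD r0<-Add1 | r0:Add1,r1:2,r2:Add3,r3:1,r4:Add2
c7: CDB Add2=6; issue MUL r0<-Mul2 | r0:Mul2,r1:2,r2:Add3,r3:1,r4:6
c8: CDB Mul1=4; issue ADD r2<-Add2 | r0:Mul2,r1:2,r2:Add2,r3:1,r4:6
c9: CDB Add3=-2; issue SUB r4<-Add3 | r0:Mul2,r1:2,r2:Add2,r3:1,r4:Add3
c10: - | r0:Mul2,r1:2,r2:Add2,r3:1,r4:Add3
c11: CDB Add1=4 | r0:Mul2,r1:2,r2:Add2,r3:1,r4:Add3
c12: - | r0:Mul2,r1:2,r2:Add2,r3:1,r4:Add3
c13: - | r0:Mul2,r1:2,r2:Add2,r3:1,r4:Add3
c14: - | r0:Mul2,r1:2,r2:Add2,r3:1,r4:Add3

STATUS = TAG Add3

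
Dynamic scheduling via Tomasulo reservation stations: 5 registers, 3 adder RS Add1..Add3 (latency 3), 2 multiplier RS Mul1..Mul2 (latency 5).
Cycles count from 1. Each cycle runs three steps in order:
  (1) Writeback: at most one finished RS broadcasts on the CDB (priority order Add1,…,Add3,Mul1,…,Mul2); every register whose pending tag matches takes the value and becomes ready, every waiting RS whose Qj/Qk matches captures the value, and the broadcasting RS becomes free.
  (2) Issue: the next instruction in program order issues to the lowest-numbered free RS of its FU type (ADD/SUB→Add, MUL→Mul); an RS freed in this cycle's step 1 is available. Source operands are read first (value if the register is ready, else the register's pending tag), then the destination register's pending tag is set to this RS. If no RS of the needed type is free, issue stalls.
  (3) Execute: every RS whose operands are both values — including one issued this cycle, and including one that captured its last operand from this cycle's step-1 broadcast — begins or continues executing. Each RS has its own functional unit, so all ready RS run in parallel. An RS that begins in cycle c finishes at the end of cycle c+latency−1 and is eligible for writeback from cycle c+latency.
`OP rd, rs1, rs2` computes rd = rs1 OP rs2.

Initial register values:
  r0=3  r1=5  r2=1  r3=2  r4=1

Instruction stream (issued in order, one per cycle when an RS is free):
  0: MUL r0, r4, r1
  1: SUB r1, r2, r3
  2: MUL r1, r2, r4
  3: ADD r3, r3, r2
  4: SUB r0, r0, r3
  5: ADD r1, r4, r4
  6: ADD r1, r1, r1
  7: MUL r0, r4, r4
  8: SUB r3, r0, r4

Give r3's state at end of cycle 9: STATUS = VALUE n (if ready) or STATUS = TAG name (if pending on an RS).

STATUS = TAG Add3

c1: issue MUL r0<-Mul1 | r0:Mul1,r1:5,r2:1,r3:2,r4:1
c2: issue SUB r1<-Add1 | r0:Mul1,r1:Add1,r2:1,r3:2,r4:1
c3: issue MUL r1<-Mul2 | r0:Mul1,r1:Mul2,r2:1,r3:2,r4:1
c4: issue ADD r3<-Add2 | r0:Mul1,r1:Mul2,r2:1,r3:Add2,r4:1
c5: CDB Add1=-1; issue SUB r0<-Add1 | r0:Add1,r1:Mul2,r2:1,r3:Add2,r4:1
c6: CDB Mul1=5; issue ADD r1<-Add3 | r0:Add1,r1:Add3,r2:1,r3:Add2,r4:1
c7: CDB Add2=3; issue ADD r1<-Add2 | r0:Add1,r1:Add2,r2:1,r3:3,r4:1
c8: CDB Mul2=1; issue MUL r0<-Mul1 | r0:Mul1,r1:Add2,r2:1,r3:3,r4:1
c9: CDB Add3=2; issue SUB r3<-Add3 | r0:Mul1,r1:Add2,r2:1,r3:Add3,r4:1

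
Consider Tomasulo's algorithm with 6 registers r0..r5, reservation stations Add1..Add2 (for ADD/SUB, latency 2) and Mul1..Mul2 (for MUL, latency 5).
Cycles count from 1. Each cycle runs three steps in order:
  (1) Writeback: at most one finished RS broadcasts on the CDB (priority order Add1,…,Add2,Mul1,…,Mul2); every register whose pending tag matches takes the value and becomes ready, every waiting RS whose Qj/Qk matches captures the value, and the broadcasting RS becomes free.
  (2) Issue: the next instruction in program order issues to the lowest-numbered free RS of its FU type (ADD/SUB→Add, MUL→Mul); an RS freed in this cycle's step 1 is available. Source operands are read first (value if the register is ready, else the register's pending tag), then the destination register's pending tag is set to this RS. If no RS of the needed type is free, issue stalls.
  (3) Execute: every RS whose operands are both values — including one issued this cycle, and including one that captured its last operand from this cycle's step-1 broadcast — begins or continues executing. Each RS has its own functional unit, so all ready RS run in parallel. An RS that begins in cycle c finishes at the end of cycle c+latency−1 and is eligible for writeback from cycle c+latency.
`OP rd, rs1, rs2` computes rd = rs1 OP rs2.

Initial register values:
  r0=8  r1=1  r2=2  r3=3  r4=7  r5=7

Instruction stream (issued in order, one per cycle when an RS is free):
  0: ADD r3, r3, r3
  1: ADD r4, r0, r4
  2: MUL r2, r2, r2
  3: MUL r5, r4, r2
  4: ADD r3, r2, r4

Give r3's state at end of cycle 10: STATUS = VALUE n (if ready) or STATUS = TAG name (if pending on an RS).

  c1: issue ADD r3<-Add1  regs: r0:8,r1:1,r2:2,r3:Add1,r4:7,r5:7
  c2: issue ADD r4<-Add2  regs: r0:8,r1:1,r2:2,r3:Add1,r4:Add2,r5:7
  c3: CDB Add1=6; issue MUL r2<-Mul1  regs: r0:8,r1:1,r2:Mul1,r3:6,r4:Add2,r5:7
  c4: CDB Add2=15; issue MUL r5<-Mul2  regs: r0:8,r1:1,r2:Mul1,r3:6,r4:15,r5:Mul2
  c5: issue ADD r3<-Add1  regs: r0:8,r1:1,r2:Mul1,r3:Add1,r4:15,r5:Mul2
  c6: -  regs: r0:8,r1:1,r2:Mul1,r3:Add1,r4:15,r5:Mul2
  c7: -  regs: r0:8,r1:1,r2:Mul1,r3:Add1,r4:15,r5:Mul2
  c8: CDB Mul1=4  regs: r0:8,r1:1,r2:4,r3:Add1,r4:15,r5:Mul2
  c9: -  regs: r0:8,r1:1,r2:4,r3:Add1,r4:15,r5:Mul2
  c10: CDB Add1=19  regs: r0:8,r1:1,r2:4,r3:19,r4:15,r5:Mul2

STATUS = VALUE 19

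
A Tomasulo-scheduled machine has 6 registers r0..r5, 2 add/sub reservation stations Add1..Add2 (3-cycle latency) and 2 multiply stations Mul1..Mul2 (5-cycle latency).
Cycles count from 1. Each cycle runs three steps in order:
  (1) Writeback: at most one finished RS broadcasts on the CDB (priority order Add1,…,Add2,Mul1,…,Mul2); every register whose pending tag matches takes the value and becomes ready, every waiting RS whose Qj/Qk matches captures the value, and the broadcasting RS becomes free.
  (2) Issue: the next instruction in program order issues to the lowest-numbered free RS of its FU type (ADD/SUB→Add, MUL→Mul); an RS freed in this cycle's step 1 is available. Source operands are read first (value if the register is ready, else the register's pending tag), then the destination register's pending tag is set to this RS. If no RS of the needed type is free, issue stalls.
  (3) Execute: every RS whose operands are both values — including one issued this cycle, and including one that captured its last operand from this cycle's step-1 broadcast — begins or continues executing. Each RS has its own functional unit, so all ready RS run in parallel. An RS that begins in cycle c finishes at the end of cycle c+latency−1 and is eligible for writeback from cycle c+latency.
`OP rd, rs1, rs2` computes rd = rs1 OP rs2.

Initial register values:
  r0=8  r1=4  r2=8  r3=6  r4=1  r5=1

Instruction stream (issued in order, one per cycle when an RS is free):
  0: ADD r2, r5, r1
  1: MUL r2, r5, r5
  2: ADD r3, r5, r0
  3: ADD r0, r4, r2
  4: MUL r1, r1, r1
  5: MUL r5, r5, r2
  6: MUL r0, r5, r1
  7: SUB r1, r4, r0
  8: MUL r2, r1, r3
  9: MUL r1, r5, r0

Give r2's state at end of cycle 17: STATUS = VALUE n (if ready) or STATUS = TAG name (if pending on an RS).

STATUS = TAG Mul1

cycle 1: issue ADD r2<-Add1 // r0:8,r1:4,r2:Add1,r3:6,r4:1,r5:1
cycle 2: issue MUL r2<-Mul1 // r0:8,r1:4,r2:Mul1,r3:6,r4:1,r5:1
cycle 3: issue ADD r3<-Add2 // r0:8,r1:4,r2:Mul1,r3:Add2,r4:1,r5:1
cycle 4: CDB Add1=5; issue ADD r0<-Add1 // r0:Add1,r1:4,r2:Mul1,r3:Add2,r4:1,r5:1
cycle 5: issue MUL r1<-Mul2 // r0:Add1,r1:Mul2,r2:Mul1,r3:Add2,r4:1,r5:1
cycle 6: CDB Add2=9; stall // r0:Add1,r1:Mul2,r2:Mul1,r3:9,r4:1,r5:1
cycle 7: CDB Mul1=1; issue MUL r5<-Mul1 // r0:Add1,r1:Mul2,r2:1,r3:9,r4:1,r5:Mul1
cycle 8: stall // r0:Add1,r1:Mul2,r2:1,r3:9,r4:1,r5:Mul1
cycle 9: stall // r0:Add1,r1:Mul2,r2:1,r3:9,r4:1,r5:Mul1
cycle 10: CDB Add1=2; stall // r0:2,r1:Mul2,r2:1,r3:9,r4:1,r5:Mul1
cycle 11: CDB Mul2=16; issue MUL r0<-Mul2 // r0:Mul2,r1:16,r2:1,r3:9,r4:1,r5:Mul1
cycle 12: CDB Mul1=1; issue SUB r1<-Add1 // r0:Mul2,r1:Add1,r2:1,r3:9,r4:1,r5:1
cycle 13: issue MUL r2<-Mul1 // r0:Mul2,r1:Add1,r2:Mul1,r3:9,r4:1,r5:1
cycle 14: stall // r0:Mul2,r1:Add1,r2:Mul1,r3:9,r4:1,r5:1
cycle 15: stall // r0:Mul2,r1:Add1,r2:Mul1,r3:9,r4:1,r5:1
cycle 16: stall // r0:Mul2,r1:Add1,r2:Mul1,r3:9,r4:1,r5:1
cycle 17: CDB Mul2=16; issue MUL r1<-Mul2 // r0:16,r1:Mul2,r2:Mul1,r3:9,r4:1,r5:1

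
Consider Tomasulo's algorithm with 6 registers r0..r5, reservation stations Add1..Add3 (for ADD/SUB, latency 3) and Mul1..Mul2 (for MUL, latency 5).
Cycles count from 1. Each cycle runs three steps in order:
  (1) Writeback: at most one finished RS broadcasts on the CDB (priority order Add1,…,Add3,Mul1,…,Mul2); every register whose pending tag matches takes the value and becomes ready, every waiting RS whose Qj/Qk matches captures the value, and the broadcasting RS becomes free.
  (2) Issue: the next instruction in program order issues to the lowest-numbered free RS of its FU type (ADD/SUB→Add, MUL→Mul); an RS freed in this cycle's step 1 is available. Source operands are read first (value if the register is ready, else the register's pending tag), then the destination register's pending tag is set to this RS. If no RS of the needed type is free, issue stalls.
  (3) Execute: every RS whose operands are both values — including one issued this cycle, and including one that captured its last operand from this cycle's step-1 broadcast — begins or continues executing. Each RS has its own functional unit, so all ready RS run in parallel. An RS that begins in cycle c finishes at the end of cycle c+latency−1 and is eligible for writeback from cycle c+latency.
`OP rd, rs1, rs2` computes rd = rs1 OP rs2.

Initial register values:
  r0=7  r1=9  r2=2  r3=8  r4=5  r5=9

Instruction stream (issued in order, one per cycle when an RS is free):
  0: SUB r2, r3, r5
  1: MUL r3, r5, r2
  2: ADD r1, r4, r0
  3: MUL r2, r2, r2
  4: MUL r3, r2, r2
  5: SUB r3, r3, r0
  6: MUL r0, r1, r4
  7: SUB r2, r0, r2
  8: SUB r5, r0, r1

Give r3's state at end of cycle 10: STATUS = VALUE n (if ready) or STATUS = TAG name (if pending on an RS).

c1: issue SUB r2<-Add1 | r0:7,r1:9,r2:Add1,r3:8,r4:5,r5:9
c2: issue MUL r3<-Mul1 | r0:7,r1:9,r2:Add1,r3:Mul1,r4:5,r5:9
c3: issue ADD r1<-Add2 | r0:7,r1:Add2,r2:Add1,r3:Mul1,r4:5,r5:9
c4: CDB Add1=-1; issue MUL r2<-Mul2 | r0:7,r1:Add2,r2:Mul2,r3:Mul1,r4:5,r5:9
c5: stall | r0:7,r1:Add2,r2:Mul2,r3:Mul1,r4:5,r5:9
c6: CDB Add2=12; stall | r0:7,r1:12,r2:Mul2,r3:Mul1,r4:5,r5:9
c7: stall | r0:7,r1:12,r2:Mul2,r3:Mul1,r4:5,r5:9
c8: stall | r0:7,r1:12,r2:Mul2,r3:Mul1,r4:5,r5:9
c9: CDB Mul1=-9; issue MUL r3<-Mul1 | r0:7,r1:12,r2:Mul2,r3:Mul1,r4:5,r5:9
c10: CDB Mul2=1; issue SUB r3<-Add1 | r0:7,r1:12,r2:1,r3:Add1,r4:5,r5:9

STATUS = TAG Add1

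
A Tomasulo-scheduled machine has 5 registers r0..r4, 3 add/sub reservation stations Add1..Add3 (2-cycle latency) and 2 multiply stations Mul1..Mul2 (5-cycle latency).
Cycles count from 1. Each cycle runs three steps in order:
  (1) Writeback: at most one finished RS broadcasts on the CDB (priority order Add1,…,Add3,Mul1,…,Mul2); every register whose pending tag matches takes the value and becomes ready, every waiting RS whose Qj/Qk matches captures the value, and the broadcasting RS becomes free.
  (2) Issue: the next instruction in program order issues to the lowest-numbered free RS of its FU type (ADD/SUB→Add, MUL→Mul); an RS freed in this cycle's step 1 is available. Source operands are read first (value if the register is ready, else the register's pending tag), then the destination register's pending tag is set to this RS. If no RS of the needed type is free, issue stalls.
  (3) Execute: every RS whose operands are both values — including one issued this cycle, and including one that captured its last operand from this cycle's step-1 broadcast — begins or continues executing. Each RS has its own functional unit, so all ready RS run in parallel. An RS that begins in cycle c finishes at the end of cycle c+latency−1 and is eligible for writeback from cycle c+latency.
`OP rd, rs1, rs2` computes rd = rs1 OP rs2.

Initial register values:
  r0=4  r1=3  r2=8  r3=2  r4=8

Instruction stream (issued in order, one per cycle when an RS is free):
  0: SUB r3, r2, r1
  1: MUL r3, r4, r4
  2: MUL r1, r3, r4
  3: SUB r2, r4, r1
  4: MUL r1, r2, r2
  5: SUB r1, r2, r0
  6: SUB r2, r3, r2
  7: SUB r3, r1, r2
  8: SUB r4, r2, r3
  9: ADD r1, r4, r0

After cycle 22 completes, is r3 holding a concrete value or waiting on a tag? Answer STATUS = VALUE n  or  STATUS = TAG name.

STATUS = VALUE -1076

  c1: issue SUB r3<-Add1  regs: r0:4,r1:3,r2:8,r3:Add1,r4:8
  c2: issue MUL r3<-Mul1  regs: r0:4,r1:3,r2:8,r3:Mul1,r4:8
  c3: CDB Add1=5; issue MUL r1<-Mul2  regs: r0:4,r1:Mul2,r2:8,r3:Mul1,r4:8
  c4: issue SUB r2<-Add1  regs: r0:4,r1:Mul2,r2:Add1,r3:Mul1,r4:8
  c5: stall  regs: r0:4,r1:Mul2,r2:Add1,r3:Mul1,r4:8
  c6: stall  regs: r0:4,r1:Mul2,r2:Add1,r3:Mul1,r4:8
  c7: CDB Mul1=64; issue MUL r1<-Mul1  regs: r0:4,r1:Mul1,r2:Add1,r3:64,r4:8
  c8: issue SUB r1<-Add2  regs: r0:4,r1:Add2,r2:Add1,r3:64,r4:8
  c9: issue SUB r2<-Add3  regs: r0:4,r1:Add2,r2:Add3,r3:64,r4:8
  c10: stall  regs: r0:4,r1:Add2,r2:Add3,r3:64,r4:8
  c11: stall  regs: r0:4,r1:Add2,r2:Add3,r3:64,r4:8
  c12: CDB Mul2=512; stall  regs: r0:4,r1:Add2,r2:Add3,r3:64,r4:8
  c13: stall  regs: r0:4,r1:Add2,r2:Add3,r3:64,r4:8
  c14: CDB Add1=-504; issue SUB r3<-Add1  regs: r0:4,r1:Add2,r2:Add3,r3:Add1,r4:8
  c15: stall  regs: r0:4,r1:Add2,r2:Add3,r3:Add1,r4:8
  c16: CDB Add2=-508; issue SUB r4<-Add2  regs: r0:4,r1:-508,r2:Add3,r3:Add1,r4:Add2
  c17: CDB Add3=568; issue ADD r1<-Add3  regs: r0:4,r1:Add3,r2:568,r3:Add1,r4:Add2
  c18: -  regs: r0:4,r1:Add3,r2:568,r3:Add1,r4:Add2
  c19: CDB Add1=-1076  regs: r0:4,r1:Add3,r2:568,r3:-1076,r4:Add2
  c20: CDB Mul1=254016  regs: r0:4,r1:Add3,r2:568,r3:-1076,r4:Add2
  c21: CDB Add2=1644  regs: r0:4,r1:Add3,r2:568,r3:-1076,r4:1644
  c22: -  regs: r0:4,r1:Add3,r2:568,r3:-1076,r4:1644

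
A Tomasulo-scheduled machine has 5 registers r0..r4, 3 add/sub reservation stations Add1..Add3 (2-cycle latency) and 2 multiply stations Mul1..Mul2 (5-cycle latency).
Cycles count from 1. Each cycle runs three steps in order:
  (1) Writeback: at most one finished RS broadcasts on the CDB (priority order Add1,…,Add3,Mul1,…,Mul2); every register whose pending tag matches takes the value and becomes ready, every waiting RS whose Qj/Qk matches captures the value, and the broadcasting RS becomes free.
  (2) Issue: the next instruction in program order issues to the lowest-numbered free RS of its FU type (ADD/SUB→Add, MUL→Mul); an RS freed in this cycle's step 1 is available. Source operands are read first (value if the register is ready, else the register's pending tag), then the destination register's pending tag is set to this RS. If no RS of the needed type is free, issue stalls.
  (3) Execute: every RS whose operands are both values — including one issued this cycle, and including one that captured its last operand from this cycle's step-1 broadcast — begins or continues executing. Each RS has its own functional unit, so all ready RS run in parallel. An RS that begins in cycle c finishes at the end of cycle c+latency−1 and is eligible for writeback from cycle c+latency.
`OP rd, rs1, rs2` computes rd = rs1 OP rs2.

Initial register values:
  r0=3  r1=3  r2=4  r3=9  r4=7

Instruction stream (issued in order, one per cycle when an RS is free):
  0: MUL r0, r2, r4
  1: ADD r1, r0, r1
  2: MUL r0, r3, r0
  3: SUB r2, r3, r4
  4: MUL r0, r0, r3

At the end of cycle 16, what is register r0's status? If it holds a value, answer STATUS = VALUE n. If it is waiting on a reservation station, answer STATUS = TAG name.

STATUS = TAG Mul1

cycle 1: issue MUL r0<-Mul1 // r0:Mul1,r1:3,r2:4,r3:9,r4:7
cycle 2: issue ADD r1<-Add1 // r0:Mul1,r1:Add1,r2:4,r3:9,r4:7
cycle 3: issue MUL r0<-Mul2 // r0:Mul2,r1:Add1,r2:4,r3:9,r4:7
cycle 4: issue SUB r2<-Add2 // r0:Mul2,r1:Add1,r2:Add2,r3:9,r4:7
cycle 5: stall // r0:Mul2,r1:Add1,r2:Add2,r3:9,r4:7
cycle 6: CDB Add2=2; stall // r0:Mul2,r1:Add1,r2:2,r3:9,r4:7
cycle 7: CDB Mul1=28; issue MUL r0<-Mul1 // r0:Mul1,r1:Add1,r2:2,r3:9,r4:7
cycle 8: - // r0:Mul1,r1:Add1,r2:2,r3:9,r4:7
cycle 9: CDB Add1=31 // r0:Mul1,r1:31,r2:2,r3:9,r4:7
cycle 10: - // r0:Mul1,r1:31,r2:2,r3:9,r4:7
cycle 11: - // r0:Mul1,r1:31,r2:2,r3:9,r4:7
cycle 12: CDB Mul2=252 // r0:Mul1,r1:31,r2:2,r3:9,r4:7
cycle 13: - // r0:Mul1,r1:31,r2:2,r3:9,r4:7
cycle 14: - // r0:Mul1,r1:31,r2:2,r3:9,r4:7
cycle 15: - // r0:Mul1,r1:31,r2:2,r3:9,r4:7
cycle 16: - // r0:Mul1,r1:31,r2:2,r3:9,r4:7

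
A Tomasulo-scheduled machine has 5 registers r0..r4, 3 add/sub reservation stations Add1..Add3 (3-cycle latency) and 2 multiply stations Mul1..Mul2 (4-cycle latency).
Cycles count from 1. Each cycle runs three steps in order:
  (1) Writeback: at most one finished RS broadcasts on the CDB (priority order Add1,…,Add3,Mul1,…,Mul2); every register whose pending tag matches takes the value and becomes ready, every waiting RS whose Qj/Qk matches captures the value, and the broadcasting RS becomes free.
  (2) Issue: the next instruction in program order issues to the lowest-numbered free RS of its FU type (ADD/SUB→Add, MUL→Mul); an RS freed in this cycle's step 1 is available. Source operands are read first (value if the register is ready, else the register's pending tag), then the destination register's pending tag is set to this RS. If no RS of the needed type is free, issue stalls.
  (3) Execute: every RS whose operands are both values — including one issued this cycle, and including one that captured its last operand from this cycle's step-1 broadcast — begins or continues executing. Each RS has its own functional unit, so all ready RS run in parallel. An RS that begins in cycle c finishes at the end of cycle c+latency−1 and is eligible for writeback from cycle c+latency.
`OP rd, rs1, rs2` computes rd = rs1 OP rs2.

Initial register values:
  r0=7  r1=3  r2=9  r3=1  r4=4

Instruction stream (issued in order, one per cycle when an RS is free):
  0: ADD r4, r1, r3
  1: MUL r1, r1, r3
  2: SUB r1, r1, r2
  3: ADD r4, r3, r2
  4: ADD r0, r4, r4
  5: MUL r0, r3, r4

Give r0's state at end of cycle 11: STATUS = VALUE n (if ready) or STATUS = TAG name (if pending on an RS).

c1: issue ADD r4<-Add1 | r0:7,r1:3,r2:9,r3:1,r4:Add1
c2: issue MUL r1<-Mul1 | r0:7,r1:Mul1,r2:9,r3:1,r4:Add1
c3: issue SUB r1<-Add2 | r0:7,r1:Add2,r2:9,r3:1,r4:Add1
c4: CDB Add1=4; issue ADD r4<-Add1 | r0:7,r1:Add2,r2:9,r3:1,r4:Add1
c5: issue ADD r0<-Add3 | r0:Add3,r1:Add2,r2:9,r3:1,r4:Add1
c6: CDB Mul1=3; issue MUL r0<-Mul1 | r0:Mul1,r1:Add2,r2:9,r3:1,r4:Add1
c7: CDB Add1=10 | r0:Mul1,r1:Add2,r2:9,r3:1,r4:10
c8: - | r0:Mul1,r1:Add2,r2:9,r3:1,r4:10
c9: CDB Add2=-6 | r0:Mul1,r1:-6,r2:9,r3:1,r4:10
c10: CDB Add3=20 | r0:Mul1,r1:-6,r2:9,r3:1,r4:10
c11: CDB Mul1=10 | r0:10,r1:-6,r2:9,r3:1,r4:10

STATUS = VALUE 10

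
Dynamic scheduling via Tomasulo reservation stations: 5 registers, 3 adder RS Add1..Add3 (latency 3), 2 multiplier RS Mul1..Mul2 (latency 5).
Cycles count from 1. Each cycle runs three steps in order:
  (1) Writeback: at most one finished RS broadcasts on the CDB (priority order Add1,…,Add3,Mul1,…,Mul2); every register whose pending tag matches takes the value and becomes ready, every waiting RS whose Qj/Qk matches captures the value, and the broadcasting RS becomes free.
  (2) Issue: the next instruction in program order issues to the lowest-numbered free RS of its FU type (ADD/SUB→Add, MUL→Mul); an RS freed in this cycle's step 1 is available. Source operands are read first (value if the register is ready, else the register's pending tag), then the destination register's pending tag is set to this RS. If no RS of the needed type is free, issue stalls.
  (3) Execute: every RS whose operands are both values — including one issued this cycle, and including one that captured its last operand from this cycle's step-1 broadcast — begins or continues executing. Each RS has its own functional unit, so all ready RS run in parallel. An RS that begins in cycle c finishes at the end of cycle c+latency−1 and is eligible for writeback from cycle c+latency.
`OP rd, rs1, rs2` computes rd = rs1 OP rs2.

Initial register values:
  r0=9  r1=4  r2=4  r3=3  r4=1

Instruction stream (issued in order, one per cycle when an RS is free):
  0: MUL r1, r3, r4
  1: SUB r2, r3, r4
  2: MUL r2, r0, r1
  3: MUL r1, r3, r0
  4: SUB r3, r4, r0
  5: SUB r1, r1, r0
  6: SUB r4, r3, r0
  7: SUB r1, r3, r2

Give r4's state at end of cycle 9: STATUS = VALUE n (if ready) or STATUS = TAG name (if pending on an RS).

STATUS = TAG Add3

  c1: issue MUL r1<-Mul1  regs: r0:9,r1:Mul1,r2:4,r3:3,r4:1
  c2: issue SUB r2<-Add1  regs: r0:9,r1:Mul1,r2:Add1,r3:3,r4:1
  c3: issue MUL r2<-Mul2  regs: r0:9,r1:Mul1,r2:Mul2,r3:3,r4:1
  c4: stall  regs: r0:9,r1:Mul1,r2:Mul2,r3:3,r4:1
  c5: CDB Add1=2; stall  regs: r0:9,r1:Mul1,r2:Mul2,r3:3,r4:1
  c6: CDB Mul1=3; issue MUL r1<-Mul1  regs: r0:9,r1:Mul1,r2:Mul2,r3:3,r4:1
  c7: issue SUB r3<-Add1  regs: r0:9,r1:Mul1,r2:Mul2,r3:Add1,r4:1
  c8: issue SUB r1<-Add2  regs: r0:9,r1:Add2,r2:Mul2,r3:Add1,r4:1
  c9: issue SUB r4<-Add3  regs: r0:9,r1:Add2,r2:Mul2,r3:Add1,r4:Add3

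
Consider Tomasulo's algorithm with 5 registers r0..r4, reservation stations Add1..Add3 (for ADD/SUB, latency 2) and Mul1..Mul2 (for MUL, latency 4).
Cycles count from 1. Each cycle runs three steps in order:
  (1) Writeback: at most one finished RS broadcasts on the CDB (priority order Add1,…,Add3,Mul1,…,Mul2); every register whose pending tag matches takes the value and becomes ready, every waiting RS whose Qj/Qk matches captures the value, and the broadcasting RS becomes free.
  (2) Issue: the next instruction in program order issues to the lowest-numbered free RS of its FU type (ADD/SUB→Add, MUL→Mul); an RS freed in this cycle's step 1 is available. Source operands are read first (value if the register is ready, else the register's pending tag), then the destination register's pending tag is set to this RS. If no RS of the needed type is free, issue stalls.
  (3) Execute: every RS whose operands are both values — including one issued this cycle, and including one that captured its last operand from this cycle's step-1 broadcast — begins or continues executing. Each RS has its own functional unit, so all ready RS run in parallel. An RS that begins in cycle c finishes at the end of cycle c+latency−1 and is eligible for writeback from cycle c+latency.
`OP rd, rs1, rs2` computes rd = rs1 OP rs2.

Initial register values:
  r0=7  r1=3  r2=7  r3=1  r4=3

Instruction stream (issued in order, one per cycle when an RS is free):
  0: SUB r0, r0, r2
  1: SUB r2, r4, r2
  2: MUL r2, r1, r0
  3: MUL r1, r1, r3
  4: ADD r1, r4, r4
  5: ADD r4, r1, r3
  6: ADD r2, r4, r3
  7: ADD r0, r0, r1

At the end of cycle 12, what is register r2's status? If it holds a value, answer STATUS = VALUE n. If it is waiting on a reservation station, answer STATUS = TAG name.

c1: issue SUB r0<-Add1 | r0:Add1,r1:3,r2:7,r3:1,r4:3
c2: issue SUB r2<-Add2 | r0:Add1,r1:3,r2:Add2,r3:1,r4:3
c3: CDB Add1=0; issue MUL r2<-Mul1 | r0:0,r1:3,r2:Mul1,r3:1,r4:3
c4: CDB Add2=-4; issue MUL r1<-Mul2 | r0:0,r1:Mul2,r2:Mul1,r3:1,r4:3
c5: issue ADD r1<-Add1 | r0:0,r1:Add1,r2:Mul1,r3:1,r4:3
c6: issue ADD r4<-Add2 | r0:0,r1:Add1,r2:Mul1,r3:1,r4:Add2
c7: CDB Add1=6; issue ADD r2<-Add1 | r0:0,r1:6,r2:Add1,r3:1,r4:Add2
c8: CDB Mul1=0; issue ADD r0<-Add3 | r0:Add3,r1:6,r2:Add1,r3:1,r4:Add2
c9: CDB Add2=7 | r0:Add3,r1:6,r2:Add1,r3:1,r4:7
c10: CDB Add3=6 | r0:6,r1:6,r2:Add1,r3:1,r4:7
c11: CDB Add1=8 | r0:6,r1:6,r2:8,r3:1,r4:7
c12: CDB Mul2=3 | r0:6,r1:6,r2:8,r3:1,r4:7

STATUS = VALUE 8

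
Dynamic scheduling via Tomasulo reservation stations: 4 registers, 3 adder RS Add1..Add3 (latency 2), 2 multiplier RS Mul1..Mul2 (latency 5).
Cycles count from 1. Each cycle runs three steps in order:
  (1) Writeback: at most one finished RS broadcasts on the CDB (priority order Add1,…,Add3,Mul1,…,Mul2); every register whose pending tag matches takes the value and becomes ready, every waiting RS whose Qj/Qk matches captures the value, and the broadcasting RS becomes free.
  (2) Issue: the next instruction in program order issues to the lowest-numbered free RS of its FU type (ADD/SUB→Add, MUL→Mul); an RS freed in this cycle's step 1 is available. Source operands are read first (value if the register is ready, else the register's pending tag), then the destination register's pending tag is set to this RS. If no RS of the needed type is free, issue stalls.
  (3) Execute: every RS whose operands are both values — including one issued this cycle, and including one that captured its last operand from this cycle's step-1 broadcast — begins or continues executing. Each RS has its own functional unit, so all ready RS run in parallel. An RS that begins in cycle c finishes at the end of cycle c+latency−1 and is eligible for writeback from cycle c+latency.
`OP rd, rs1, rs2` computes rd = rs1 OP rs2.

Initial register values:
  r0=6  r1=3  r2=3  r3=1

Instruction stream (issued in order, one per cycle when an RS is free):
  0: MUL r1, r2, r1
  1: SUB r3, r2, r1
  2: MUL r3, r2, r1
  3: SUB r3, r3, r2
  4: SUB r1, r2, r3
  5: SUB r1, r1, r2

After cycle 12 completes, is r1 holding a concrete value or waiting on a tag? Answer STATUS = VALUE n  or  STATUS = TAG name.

cycle 1: issue MUL r1<-Mul1 // r0:6,r1:Mul1,r2:3,r3:1
cycle 2: issue SUB r3<-Add1 // r0:6,r1:Mul1,r2:3,r3:Add1
cycle 3: issue MUL r3<-Mul2 // r0:6,r1:Mul1,r2:3,r3:Mul2
cycle 4: issue SUB r3<-Add2 // r0:6,r1:Mul1,r2:3,r3:Add2
cycle 5: issue SUB r1<-Add3 // r0:6,r1:Add3,r2:3,r3:Add2
cycle 6: CDB Mul1=9; stall // r0:6,r1:Add3,r2:3,r3:Add2
cycle 7: stall // r0:6,r1:Add3,r2:3,r3:Add2
cycle 8: CDB Add1=-6; issue SUB r1<-Add1 // r0:6,r1:Add1,r2:3,r3:Add2
cycle 9: - // r0:6,r1:Add1,r2:3,r3:Add2
cycle 10: - // r0:6,r1:Add1,r2:3,r3:Add2
cycle 11: CDB Mul2=27 // r0:6,r1:Add1,r2:3,r3:Add2
cycle 12: - // r0:6,r1:Add1,r2:3,r3:Add2

STATUS = TAG Add1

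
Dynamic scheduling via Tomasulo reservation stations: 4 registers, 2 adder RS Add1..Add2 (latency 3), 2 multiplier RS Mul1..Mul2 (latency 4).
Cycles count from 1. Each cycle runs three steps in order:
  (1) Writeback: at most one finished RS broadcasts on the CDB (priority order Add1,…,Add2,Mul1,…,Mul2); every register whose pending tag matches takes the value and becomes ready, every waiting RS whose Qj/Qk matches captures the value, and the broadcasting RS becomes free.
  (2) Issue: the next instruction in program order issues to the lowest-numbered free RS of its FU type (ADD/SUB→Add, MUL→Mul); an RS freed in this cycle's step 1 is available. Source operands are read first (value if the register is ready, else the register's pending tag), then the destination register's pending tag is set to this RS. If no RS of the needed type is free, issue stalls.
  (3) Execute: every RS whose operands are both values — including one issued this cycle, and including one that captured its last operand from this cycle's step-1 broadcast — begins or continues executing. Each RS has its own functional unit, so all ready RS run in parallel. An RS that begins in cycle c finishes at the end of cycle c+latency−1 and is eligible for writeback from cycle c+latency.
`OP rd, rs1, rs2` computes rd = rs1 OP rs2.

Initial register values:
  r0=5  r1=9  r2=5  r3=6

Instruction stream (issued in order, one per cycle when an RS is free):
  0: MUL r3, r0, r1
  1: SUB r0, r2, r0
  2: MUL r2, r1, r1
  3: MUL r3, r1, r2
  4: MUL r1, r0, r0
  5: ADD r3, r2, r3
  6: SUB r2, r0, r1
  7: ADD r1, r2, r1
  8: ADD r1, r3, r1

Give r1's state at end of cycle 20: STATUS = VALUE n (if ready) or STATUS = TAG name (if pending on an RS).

  c1: issue MUL r3<-Mul1  regs: r0:5,r1:9,r2:5,r3:Mul1
  c2: issue SUB r0<-Add1  regs: r0:Add1,r1:9,r2:5,r3:Mul1
  c3: issue MUL r2<-Mul2  regs: r0:Add1,r1:9,r2:Mul2,r3:Mul1
  c4: stall  regs: r0:Add1,r1:9,r2:Mul2,r3:Mul1
  c5: CDB Add1=0; stall  regs: r0:0,r1:9,r2:Mul2,r3:Mul1
  c6: CDB Mul1=45; issue MUL r3<-Mul1  regs: r0:0,r1:9,r2:Mul2,r3:Mul1
  c7: CDB Mul2=81; issue MUL r1<-Mul2  regs: r0:0,r1:Mul2,r2:81,r3:Mul1
  c8: issue ADD r3<-Add1  regs: r0:0,r1:Mul2,r2:81,r3:Add1
  c9: issue SUB r2<-Add2  regs: r0:0,r1:Mul2,r2:Add2,r3:Add1
  c10: stall  regs: r0:0,r1:Mul2,r2:Add2,r3:Add1
  c11: CDB Mul1=729; stall  regs: r0:0,r1:Mul2,r2:Add2,r3:Add1
  c12: CDB Mul2=0; stall  regs: r0:0,r1:0,r2:Add2,r3:Add1
  c13: stall  regs: r0:0,r1:0,r2:Add2,r3:Add1
  c14: CDB Add1=810; issue ADD r1<-Add1  regs: r0:0,r1:Add1,r2:Add2,r3:810
  c15: CDB Add2=0; issue ADD r1<-Add2  regs: r0:0,r1:Add2,r2:0,r3:810
  c16: -  regs: r0:0,r1:Add2,r2:0,r3:810
  c17: -  regs: r0:0,r1:Add2,r2:0,r3:810
  c18: CDB Add1=0  regs: r0:0,r1:Add2,r2:0,r3:810
  c19: -  regs: r0:0,r1:Add2,r2:0,r3:810
  c20: -  regs: r0:0,r1:Add2,r2:0,r3:810

STATUS = TAG Add2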